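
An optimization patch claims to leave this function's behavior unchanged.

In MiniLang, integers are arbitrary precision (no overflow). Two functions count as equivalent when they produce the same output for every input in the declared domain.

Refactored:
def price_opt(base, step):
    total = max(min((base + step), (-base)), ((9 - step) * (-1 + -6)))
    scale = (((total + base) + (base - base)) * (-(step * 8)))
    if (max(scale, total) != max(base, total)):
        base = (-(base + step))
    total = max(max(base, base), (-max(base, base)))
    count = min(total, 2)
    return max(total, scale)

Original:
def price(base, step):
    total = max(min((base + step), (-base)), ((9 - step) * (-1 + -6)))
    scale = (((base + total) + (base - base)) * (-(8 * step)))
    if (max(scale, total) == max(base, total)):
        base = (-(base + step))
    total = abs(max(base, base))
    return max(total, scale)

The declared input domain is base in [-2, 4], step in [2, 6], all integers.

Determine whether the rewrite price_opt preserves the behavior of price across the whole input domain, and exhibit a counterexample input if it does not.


Consider the input base=-2, step=5.
price: total = 2; scale = 0; (max(scale, total) == max(base, total)) -> true; base = -3; total = 3; return 3
price_opt: total = 2; scale = 0; (max(scale, total) != max(base, total)) -> false; total = 2; count = 2; return 2
3 and 2 differ, so these are not the same function on this domain.
verdict: not equivalent; witness: base=-2, step=5


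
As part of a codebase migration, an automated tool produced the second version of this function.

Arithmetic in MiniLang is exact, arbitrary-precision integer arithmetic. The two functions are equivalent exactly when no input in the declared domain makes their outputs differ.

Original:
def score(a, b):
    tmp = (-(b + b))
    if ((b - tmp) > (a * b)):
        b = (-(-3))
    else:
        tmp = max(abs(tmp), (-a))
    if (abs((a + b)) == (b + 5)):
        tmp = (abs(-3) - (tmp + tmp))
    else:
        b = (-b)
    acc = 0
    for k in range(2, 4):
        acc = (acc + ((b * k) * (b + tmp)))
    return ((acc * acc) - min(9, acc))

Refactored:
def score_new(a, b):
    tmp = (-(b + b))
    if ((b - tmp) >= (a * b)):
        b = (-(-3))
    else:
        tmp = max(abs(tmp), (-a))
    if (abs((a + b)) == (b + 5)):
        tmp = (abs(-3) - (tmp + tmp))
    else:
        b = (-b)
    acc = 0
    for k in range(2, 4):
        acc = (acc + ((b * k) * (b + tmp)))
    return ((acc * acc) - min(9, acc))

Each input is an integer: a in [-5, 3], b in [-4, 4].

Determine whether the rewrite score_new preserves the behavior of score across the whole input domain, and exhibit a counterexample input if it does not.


Consider the input a=-5, b=0.
score: tmp becomes 0; next ((b - tmp) > (a * b)) evaluates to false; next tmp becomes 5; next (abs((a + b)) == (b + 5)) evaluates to true; next tmp becomes -7; next acc becomes 0; next at k=2:; next acc becomes 0; next at k=3:; next acc becomes 0; next final value 0
score_new: tmp becomes 0; next ((b - tmp) >= (a * b)) evaluates to true; next b becomes 3; next (abs((a + b)) == (b + 5)) evaluates to false; next b becomes -3; next acc becomes 0; next at k=2:; next acc becomes 18; next at k=3:; next acc becomes 45; next final value 2016
0 vs 2016 — the two versions disagree here.
verdict: not equivalent; witness: a=-5, b=0


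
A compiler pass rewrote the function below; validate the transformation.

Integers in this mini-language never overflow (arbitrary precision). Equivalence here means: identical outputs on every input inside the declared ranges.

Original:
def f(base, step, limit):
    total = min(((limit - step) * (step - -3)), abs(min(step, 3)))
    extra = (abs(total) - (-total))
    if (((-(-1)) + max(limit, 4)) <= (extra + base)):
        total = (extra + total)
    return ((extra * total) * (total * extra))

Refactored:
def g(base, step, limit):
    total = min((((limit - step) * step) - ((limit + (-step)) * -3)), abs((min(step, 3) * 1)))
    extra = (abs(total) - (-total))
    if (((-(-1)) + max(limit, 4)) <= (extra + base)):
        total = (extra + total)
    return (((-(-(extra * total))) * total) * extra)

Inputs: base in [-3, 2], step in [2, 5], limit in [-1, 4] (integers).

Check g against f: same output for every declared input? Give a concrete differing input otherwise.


The two versions differ — the changes include constant usage differs, plus arithmetic usage differs.
As a probe, take base=-1, step=3, limit=2: f runs total = -6; extra = 0; (((-(-1)) + max(limit, 4)) <= (extra + base)) -> false; return 0; g runs total = -6; extra = 0; (((-(-1)) + max(limit, 4)) <= (extra + base)) -> false; return 0; both end at 0.
Checked all 144 inputs in the declared domain: the outputs agree on every one.
verdict: equivalent


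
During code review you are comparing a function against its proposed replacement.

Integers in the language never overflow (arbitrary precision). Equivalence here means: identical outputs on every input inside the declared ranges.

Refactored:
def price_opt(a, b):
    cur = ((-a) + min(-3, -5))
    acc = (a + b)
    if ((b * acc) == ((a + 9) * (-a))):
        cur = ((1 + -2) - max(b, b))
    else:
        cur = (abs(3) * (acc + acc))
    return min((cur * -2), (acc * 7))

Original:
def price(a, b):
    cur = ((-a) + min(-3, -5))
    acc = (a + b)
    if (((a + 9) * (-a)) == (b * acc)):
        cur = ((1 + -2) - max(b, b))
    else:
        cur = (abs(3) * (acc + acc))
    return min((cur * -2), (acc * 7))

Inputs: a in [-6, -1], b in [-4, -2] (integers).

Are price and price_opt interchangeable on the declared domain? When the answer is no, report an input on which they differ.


Reading the diff, among the changes: same computation, different form.
One worked example (a=-1, b=-4) — price: cur becomes -4; next acc becomes -5; next (((a + 9) * (-a)) == (b * acc)) evaluates to false; next cur becomes -30; next final value -35; price_opt: cur becomes -4; next acc becomes -5; next ((b * acc) == ((a + 9) * (-a))) evaluates to false; next cur becomes -30; next final value -35; agreement on -35.
Sweeping the whole domain (18 inputs) finds no disagreement.
verdict: equivalent


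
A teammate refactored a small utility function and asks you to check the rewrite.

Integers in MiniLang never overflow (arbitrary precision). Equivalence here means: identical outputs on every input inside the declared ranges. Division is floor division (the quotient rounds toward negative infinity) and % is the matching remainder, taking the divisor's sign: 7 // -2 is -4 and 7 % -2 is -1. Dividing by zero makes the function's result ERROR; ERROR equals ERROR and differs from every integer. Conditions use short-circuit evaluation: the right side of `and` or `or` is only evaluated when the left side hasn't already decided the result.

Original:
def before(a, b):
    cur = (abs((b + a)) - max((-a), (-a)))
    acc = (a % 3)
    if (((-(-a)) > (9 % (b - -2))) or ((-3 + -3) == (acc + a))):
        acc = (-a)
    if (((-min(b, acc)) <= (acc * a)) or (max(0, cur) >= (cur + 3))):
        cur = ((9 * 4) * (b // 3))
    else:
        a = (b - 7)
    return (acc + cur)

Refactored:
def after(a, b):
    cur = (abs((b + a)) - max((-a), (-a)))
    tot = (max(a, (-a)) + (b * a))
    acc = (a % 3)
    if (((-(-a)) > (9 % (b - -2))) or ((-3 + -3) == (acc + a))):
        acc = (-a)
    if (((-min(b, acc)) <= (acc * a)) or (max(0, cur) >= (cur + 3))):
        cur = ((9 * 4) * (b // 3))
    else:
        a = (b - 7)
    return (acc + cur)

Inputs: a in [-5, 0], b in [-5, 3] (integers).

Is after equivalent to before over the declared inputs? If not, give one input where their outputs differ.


The two versions differ — the changes include min/max/abs usage differs; local variable names differ; arithmetic usage differs; statement counts differ.
Tracing a=-1, b=-3: before: cur becomes 3; next acc becomes 2; next (((-(-a)) > (9 % (b - -2))) or ((-3 + -3) == (acc + a))) evaluates to false; next (((-min(b, acc)) <= (acc * a)) or (max(0, cur) >= (cur + 3))) evaluates to false; next a becomes -10; next final value 5 | after: cur becomes 3; next tot becomes 4; next acc becomes 2; next (((-(-a)) > (9 % (b - -2))) or ((-3 + -3) == (acc + a))) evaluates to false; next (((-min(b, acc)) <= (acc * a)) or (max(0, cur) >= (cur + 3))) evaluates to false; next a becomes -10; next final value 5 — matching result 5.
Checked all 54 inputs in the declared domain: the outputs agree on every one.
verdict: equivalent


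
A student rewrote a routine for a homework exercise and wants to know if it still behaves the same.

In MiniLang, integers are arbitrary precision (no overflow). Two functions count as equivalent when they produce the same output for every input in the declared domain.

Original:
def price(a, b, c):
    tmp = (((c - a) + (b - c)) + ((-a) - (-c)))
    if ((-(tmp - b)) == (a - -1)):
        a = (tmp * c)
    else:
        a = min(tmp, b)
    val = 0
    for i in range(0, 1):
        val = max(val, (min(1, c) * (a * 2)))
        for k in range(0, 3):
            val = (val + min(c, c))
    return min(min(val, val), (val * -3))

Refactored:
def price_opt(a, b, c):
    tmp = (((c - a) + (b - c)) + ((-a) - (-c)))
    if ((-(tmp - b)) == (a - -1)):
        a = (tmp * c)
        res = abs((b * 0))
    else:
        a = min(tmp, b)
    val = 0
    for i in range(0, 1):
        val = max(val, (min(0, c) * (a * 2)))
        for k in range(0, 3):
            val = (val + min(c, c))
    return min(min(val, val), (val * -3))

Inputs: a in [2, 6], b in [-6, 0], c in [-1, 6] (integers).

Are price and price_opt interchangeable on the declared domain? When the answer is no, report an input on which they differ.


Although `1` became `0`, no input in the stated domain can expose it.
One worked example (a=2, b=-4, c=1) — price: tmp=-7, then ((-(tmp - b)) == (a - -1)) is true, then a=-7, then val=0, then (i=0), then val=0, then (k=0), then val=1, then (k=1), then val=2, then (k=2), then val=3, then returns -9; price_opt: tmp=-7, then ((-(tmp - b)) == (a - -1)) is true, then a=-7, then res=0, then val=0, then (i=0), then val=0, then (k=0), then val=1, then (k=1), then val=2, then (k=2), then val=3, then returns -9; agreement on -9.
Every one of the 280 inputs gives matching results.
verdict: equivalent


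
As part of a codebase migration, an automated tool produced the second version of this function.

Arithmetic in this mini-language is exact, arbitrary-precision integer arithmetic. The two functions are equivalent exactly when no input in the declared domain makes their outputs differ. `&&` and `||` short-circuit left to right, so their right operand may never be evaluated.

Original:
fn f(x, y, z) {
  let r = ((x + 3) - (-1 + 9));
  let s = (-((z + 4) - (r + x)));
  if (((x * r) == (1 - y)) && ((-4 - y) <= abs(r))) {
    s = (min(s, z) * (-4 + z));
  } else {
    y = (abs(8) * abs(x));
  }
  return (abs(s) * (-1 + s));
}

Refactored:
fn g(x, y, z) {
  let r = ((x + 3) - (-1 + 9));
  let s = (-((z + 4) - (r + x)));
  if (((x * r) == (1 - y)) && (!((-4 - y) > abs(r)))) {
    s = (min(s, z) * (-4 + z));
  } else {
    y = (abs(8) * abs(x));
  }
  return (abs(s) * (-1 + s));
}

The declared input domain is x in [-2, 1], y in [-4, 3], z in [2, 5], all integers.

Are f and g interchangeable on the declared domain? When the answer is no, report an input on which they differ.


Behavior is preserved: although comparison usage differs; boolean connective usage differs, the outputs never diverge.
As a probe, take x=-2, y=-3, z=3: f runs r becomes -7; next s becomes -16; next (((x * r) == (1 - y)) && ((-4 - y) <= abs(r))) evaluates to false; next y becomes 16; next final value -272; g runs r becomes -7; next s becomes -16; next (((x * r) == (1 - y)) && (!((-4 - y) > abs(r)))) evaluates to false; next y becomes 16; next final value -272; both end at -272.
Every one of the 128 inputs gives matching results.
verdict: equivalent


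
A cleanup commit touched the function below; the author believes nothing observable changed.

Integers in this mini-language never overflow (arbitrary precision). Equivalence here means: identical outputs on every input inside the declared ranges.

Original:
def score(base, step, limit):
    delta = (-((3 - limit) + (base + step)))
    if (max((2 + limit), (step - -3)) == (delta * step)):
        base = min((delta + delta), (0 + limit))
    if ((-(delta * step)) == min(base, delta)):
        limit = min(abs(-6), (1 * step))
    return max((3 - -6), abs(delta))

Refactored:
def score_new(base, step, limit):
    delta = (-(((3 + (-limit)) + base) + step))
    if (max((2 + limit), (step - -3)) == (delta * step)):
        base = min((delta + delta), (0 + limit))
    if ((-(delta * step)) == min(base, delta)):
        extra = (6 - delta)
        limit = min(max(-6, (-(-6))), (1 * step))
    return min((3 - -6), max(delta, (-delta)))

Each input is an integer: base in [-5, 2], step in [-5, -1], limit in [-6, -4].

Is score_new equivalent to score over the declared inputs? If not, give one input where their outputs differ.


base=-5, step=-5, limit=-6 yields 9 from score but 1 from score_new.
verdict: not equivalent; witness: base=-5, step=-5, limit=-6


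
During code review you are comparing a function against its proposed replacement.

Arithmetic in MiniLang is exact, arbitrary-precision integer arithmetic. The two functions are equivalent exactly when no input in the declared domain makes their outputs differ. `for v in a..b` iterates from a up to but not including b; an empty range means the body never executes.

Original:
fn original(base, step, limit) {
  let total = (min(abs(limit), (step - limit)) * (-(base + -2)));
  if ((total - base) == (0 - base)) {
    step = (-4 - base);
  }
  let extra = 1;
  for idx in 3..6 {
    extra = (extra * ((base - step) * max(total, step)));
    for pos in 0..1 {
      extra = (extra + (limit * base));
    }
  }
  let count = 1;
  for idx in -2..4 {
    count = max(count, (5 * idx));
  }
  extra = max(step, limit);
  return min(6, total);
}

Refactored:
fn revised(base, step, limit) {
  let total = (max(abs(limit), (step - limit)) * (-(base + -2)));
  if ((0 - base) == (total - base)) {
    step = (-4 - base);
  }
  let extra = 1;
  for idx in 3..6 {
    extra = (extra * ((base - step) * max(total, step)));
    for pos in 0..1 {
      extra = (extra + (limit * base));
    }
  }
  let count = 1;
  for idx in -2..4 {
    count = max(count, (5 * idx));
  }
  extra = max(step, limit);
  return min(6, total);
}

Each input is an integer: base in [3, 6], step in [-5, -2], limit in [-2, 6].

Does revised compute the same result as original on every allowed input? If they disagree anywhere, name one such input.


Evaluate both at base=3, step=-5, limit=-2.
original: total := 3 | ((total - base) == (0 - base)): false | extra := 1 | iter idx=3: | extra := 24 | iter pos=0: | extra := 18 | iter idx=4: | extra := 432 | iter pos=0: | extra := 426 | iter idx=5: | extra := 10224 | iter pos=0: | extra := 10218 | count := 1 | iter idx=-2: | count := 1 | iter idx=-1: | count := 1 | iter idx=0: | count := 1 | iter idx=1: | count := 5 | iter idx=2: | count := 10 | iter idx=3: | count := 15 | extra := -2 | result 3
revised: total := -2 | ((0 - base) == (total - base)): false | extra := 1 | iter idx=3: | extra := -16 | iter pos=0: | extra := -22 | iter idx=4: | extra := 352 | iter pos=0: | extra := 346 | iter idx=5: | extra := -5536 | iter pos=0: | extra := -5542 | count := 1 | iter idx=-2: | count := 1 | iter idx=-1: | count := 1 | iter idx=0: | count := 1 | iter idx=1: | count := 5 | iter idx=2: | count := 10 | iter idx=3: | count := 15 | extra := -2 | result -2
3 != -2, so the rewrite changes behavior.
verdict: not equivalent; witness: base=3, step=-5, limit=-2


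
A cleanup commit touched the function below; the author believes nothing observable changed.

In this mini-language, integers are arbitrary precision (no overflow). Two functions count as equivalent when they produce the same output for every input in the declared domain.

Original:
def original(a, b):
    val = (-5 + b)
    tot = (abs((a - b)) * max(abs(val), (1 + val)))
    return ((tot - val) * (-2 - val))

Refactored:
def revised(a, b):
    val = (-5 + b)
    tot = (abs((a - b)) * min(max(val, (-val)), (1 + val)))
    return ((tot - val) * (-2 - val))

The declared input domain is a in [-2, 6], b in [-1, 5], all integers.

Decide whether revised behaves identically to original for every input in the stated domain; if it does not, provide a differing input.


a=-2, b=-1 yields 48 from original but 4 from revised.
verdict: not equivalent; witness: a=-2, b=-1


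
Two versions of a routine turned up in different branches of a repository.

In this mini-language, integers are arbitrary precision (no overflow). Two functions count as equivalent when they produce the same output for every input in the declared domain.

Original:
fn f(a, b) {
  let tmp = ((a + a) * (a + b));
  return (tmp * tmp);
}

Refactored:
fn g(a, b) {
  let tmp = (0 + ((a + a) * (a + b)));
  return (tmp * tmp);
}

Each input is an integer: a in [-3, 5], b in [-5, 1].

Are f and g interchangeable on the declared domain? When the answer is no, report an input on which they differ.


This is a faithful refactor — constant usage differs; also arithmetic usage differs, but the computed results match everywhere.
One worked example (a=0, b=-1) — f: tmp becomes 0; next final value 0; g: tmp becomes 0; next final value 0; agreement on 0.
Across all 63 domain points the two functions coincide.
verdict: equivalent


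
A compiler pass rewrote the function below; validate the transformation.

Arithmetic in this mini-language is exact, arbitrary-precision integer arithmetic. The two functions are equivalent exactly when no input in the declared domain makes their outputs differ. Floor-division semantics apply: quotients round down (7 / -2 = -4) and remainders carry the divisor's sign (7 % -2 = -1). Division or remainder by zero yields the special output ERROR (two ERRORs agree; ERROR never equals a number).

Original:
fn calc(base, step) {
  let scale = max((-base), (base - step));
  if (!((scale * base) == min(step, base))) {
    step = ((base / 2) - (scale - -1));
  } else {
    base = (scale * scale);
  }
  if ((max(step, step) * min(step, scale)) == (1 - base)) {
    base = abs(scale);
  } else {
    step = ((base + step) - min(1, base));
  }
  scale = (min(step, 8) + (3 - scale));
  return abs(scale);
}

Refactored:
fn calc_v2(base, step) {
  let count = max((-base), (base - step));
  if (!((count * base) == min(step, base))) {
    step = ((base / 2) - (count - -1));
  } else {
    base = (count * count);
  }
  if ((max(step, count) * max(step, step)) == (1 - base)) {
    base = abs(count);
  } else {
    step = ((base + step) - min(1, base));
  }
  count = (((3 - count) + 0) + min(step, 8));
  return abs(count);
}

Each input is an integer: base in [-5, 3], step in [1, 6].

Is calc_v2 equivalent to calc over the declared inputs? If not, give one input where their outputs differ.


Not equivalent: base=2, step=1 separates them (2 vs 1).
calc: scale := 1 | (!((scale * base) == min(step, base))): true | step := -1 | ((max(step, step) * min(step, scale)) == (1 - base)): false | step := 0 | scale := 2 | result 2
calc_v2: count := 1 | (!((count * base) == min(step, base))): true | step := -1 | ((max(step, count) * max(step, step)) == (1 - base)): true | base := 1 | count := 1 | result 1
verdict: not equivalent; witness: base=2, step=1


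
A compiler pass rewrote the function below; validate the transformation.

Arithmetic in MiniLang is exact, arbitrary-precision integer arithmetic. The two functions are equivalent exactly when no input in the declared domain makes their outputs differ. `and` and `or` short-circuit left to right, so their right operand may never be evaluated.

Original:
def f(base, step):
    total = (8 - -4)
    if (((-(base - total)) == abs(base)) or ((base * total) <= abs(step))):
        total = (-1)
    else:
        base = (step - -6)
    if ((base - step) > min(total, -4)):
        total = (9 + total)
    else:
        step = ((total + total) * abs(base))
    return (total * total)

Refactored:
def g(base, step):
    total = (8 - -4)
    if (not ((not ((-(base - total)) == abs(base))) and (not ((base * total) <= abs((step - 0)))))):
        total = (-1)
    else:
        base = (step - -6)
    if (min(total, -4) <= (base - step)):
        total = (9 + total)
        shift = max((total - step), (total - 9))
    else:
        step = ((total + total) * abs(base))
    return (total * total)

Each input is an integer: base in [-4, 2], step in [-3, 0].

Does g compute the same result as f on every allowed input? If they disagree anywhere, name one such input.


Not equivalent: base=-4, step=0 separates them (1 vs 64).
f: total becomes 12; next (((-(base - total)) == abs(base)) or ((base * total) <= abs(step))) evaluates to true; next total becomes -1; next ((base - step) > min(total, -4)) evaluates to false; next step becomes -8; next final value 1
g: total becomes 12; next (not ((not ((-(base - total)) == abs(base))) and (not ((base * total) <= abs((step - 0)))))) evaluates to true; next total becomes -1; next (min(total, -4) <= (base - step)) evaluates to true; next total becomes 8; next shift becomes 8; next final value 64
verdict: not equivalent; witness: base=-4, step=0


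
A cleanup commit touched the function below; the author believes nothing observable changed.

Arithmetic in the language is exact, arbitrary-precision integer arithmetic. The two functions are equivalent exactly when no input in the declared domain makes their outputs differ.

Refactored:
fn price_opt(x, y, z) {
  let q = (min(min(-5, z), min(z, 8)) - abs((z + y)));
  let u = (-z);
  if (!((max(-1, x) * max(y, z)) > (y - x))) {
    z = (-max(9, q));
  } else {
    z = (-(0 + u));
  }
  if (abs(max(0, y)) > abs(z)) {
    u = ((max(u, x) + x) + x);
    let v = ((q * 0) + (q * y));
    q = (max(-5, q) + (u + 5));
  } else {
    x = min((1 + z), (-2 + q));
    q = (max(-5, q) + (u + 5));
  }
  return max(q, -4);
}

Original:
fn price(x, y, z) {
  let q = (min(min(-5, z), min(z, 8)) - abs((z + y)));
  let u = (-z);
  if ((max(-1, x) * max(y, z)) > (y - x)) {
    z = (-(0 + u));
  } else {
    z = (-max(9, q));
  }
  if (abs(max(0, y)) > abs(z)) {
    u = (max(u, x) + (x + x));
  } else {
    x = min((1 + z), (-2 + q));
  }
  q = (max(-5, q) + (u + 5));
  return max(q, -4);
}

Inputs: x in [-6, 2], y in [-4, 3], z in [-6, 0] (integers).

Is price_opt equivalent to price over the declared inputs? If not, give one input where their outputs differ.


Reading the diff, among the changes: boolean connective usage differs; and min/max/abs usage differs; and constant usage differs; and arithmetic usage differs; and local variable names differ; and statement counts differ.
One worked example (x=2, y=-2, z=-3) — price: q := -10 | u := 3 | ((max(-1, x) * max(y, z)) > (y - x)): false | z := -9 | (abs(max(0, y)) > abs(z)): false | x := -12 | q := 3 | result 3; price_opt: q := -10 | u := 3 | (!((max(-1, x) * max(y, z)) > (y - x))): true | z := -9 | (abs(max(0, y)) > abs(z)): false | x := -12 | q := 3 | result 3; agreement on 3.
Sweeping the whole domain (504 inputs) finds no disagreement.
verdict: equivalent


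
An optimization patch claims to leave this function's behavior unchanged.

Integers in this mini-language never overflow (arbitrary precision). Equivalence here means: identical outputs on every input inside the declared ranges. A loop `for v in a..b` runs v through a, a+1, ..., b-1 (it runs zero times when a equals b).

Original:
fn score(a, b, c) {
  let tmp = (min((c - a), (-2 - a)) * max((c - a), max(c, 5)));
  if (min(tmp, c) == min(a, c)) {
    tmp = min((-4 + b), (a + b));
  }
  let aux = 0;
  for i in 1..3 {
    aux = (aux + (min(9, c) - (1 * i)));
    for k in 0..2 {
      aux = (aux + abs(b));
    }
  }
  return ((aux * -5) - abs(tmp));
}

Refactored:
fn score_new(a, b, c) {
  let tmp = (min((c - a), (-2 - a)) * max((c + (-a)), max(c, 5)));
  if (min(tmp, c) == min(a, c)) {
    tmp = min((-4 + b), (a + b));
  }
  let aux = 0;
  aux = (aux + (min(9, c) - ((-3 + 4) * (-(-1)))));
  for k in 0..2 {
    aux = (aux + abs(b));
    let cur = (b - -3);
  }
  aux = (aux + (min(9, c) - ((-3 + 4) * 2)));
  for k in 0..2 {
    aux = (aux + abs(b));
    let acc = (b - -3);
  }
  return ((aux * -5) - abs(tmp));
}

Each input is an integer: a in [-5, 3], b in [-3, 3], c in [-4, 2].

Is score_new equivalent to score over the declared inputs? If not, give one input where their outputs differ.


Although constant usage differs; min/max/abs usage differs; local variable names differ; arithmetic usage differs; statement counts differ, 441/441 inputs agree.
verdict: equivalent


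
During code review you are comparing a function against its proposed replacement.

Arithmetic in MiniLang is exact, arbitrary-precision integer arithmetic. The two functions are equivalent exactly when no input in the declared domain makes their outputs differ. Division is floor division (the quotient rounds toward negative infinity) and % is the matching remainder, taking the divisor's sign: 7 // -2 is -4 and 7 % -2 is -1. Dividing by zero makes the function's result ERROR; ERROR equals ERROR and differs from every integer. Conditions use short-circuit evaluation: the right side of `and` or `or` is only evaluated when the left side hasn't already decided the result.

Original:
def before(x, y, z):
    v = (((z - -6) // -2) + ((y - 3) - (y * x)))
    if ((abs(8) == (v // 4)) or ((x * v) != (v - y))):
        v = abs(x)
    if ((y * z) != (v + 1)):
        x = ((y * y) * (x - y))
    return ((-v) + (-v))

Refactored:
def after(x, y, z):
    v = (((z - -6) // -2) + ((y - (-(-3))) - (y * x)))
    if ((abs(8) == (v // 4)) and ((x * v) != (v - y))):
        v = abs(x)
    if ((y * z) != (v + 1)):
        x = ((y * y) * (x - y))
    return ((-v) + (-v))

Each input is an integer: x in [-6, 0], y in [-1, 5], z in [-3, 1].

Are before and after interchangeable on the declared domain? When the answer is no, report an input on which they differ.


There is a counterexample at x=-6, y=-1, z=-3: -12 on one side, 24 on the other.
before: v becomes -12; next ((abs(8) == (v // 4)) or ((x * v) != (v - y))) evaluates to true; next v becomes 6; next ((y * z) != (v + 1)) evaluates to true; next x becomes -5; next final value -12
after: v becomes -12; next ((abs(8) == (v // 4)) and ((x * v) != (v - y))) evaluates to false; next ((y * z) != (v + 1)) evaluates to true; next x becomes -5; next final value 24
verdict: not equivalent; witness: x=-6, y=-1, z=-3


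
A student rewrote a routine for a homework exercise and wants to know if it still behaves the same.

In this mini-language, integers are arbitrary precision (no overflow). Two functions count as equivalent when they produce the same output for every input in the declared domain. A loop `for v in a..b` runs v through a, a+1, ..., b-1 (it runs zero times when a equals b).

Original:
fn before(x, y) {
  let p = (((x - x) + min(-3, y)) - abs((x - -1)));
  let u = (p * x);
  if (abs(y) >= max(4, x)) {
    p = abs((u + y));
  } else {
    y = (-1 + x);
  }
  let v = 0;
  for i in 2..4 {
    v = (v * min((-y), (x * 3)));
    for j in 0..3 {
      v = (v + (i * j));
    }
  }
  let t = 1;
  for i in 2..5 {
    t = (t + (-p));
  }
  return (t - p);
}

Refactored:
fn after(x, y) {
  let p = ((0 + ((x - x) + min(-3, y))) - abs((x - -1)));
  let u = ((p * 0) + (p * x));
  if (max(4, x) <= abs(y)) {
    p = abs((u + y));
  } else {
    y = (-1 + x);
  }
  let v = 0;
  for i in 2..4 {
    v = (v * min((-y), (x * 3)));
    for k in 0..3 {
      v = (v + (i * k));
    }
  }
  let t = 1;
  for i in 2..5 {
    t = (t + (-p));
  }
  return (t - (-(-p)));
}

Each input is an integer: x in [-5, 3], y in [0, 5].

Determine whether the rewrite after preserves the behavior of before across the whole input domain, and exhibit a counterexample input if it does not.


Equivalent — the differences include local variable names differ; also constant usage differs; also comparison usage differs; also arithmetic usage differs, yet no declared input distinguishes the two.
Spot check at x=-2, y=3 — before: p := -4 | u := 8 | (abs(y) >= max(4, x)): false | y := -3 | v := 0 | iter i=2: | v := 0 | iter j=0: | v := 0 | iter j=1: | v := 2 | iter j=2: | v := 6 | iter i=3: | v := -36 | iter j=0: | v := -36 | iter j=1: | v := -33 | iter j=2: | v := -27 | t := 1 | iter i=2: | t := 5 | iter i=3: | t := 9 | iter i=4: | t := 13 | result 17. after: p := -4 | u := 8 | (max(4, x) <= abs(y)): false | y := -3 | v := 0 | iter i=2: | v := 0 | iter k=0: | v := 0 | iter k=1: | v := 2 | iter k=2: | v := 6 | iter i=3: | v := -36 | iter k=0: | v := -36 | iter k=1: | v := -33 | iter k=2: | v := -27 | t := 1 | iter i=2: | t := 5 | iter i=3: | t := 9 | iter i=4: | t := 13 | result 17. Both give 17.
Every one of the 54 inputs gives matching results.
verdict: equivalent


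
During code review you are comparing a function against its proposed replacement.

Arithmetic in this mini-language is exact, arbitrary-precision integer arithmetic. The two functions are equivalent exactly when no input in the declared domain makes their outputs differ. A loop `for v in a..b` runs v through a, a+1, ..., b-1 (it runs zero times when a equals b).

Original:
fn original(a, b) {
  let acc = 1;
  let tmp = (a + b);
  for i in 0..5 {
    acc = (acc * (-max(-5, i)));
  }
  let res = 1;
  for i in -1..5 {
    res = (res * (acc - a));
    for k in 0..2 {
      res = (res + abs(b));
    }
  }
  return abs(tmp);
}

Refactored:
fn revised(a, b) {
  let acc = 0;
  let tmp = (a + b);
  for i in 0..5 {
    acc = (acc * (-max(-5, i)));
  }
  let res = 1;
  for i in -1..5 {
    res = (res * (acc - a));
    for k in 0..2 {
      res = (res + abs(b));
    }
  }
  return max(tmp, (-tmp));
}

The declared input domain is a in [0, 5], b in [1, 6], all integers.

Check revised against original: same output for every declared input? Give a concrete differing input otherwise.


The one real change (`1` became `0`) has no effect anywhere in the declared ranges; all 36 inputs agree.
verdict: equivalent


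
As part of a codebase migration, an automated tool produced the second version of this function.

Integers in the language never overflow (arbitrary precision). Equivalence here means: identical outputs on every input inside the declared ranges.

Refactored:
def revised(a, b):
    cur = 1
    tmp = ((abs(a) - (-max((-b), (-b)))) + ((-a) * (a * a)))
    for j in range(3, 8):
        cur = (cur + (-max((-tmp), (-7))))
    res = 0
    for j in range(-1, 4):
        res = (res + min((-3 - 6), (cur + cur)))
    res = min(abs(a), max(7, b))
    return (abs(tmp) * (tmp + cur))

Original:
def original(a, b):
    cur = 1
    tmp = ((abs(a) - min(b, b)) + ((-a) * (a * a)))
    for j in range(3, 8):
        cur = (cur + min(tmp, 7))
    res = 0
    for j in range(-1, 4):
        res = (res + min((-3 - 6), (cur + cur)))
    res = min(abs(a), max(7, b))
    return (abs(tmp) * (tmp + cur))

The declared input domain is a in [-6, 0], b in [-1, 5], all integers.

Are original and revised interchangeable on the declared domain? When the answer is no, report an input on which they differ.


Reading the diff, among the changes: min/max/abs usage differs.
Tracing a=-6, b=2: original: cur=1, then tmp=220, then (j=3), then cur=8, then (j=4), then cur=15, then (j=5), then cur=22, then (j=6), then cur=29, then (j=7), then cur=36, then res=0, then (j=-1), then res=-9, then (j=0), then res=-18, then (j=1), then res=-27, then (j=2), then res=-36, then (j=3), then res=-45, then res=6, then returns 56320 | revised: cur=1, then tmp=220, then (j=3), then cur=8, then (j=4), then cur=15, then (j=5), then cur=22, then (j=6), then cur=29, then (j=7), then cur=36, then res=0, then (j=-1), then res=-9, then (j=0), then res=-18, then (j=1), then res=-27, then (j=2), then res=-36, then (j=3), then res=-45, then res=6, then returns 56320 — matching result 56320.
An exhaustive pass over the 49 declared inputs shows identical outputs.
verdict: equivalent


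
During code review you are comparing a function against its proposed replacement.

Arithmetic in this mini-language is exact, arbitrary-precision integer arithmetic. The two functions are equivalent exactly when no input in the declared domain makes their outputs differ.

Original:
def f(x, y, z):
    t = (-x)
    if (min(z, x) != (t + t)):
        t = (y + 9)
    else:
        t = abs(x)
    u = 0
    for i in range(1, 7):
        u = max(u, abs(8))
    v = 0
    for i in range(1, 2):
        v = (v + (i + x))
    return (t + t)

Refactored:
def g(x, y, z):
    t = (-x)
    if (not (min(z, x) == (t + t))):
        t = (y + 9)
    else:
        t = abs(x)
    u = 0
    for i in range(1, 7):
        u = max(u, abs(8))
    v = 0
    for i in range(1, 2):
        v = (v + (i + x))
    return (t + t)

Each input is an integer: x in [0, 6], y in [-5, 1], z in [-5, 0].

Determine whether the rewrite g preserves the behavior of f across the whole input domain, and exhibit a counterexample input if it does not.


Differences: boolean connective usage differs; also comparison usage differs — yet all 294 inputs agree.
verdict: equivalent


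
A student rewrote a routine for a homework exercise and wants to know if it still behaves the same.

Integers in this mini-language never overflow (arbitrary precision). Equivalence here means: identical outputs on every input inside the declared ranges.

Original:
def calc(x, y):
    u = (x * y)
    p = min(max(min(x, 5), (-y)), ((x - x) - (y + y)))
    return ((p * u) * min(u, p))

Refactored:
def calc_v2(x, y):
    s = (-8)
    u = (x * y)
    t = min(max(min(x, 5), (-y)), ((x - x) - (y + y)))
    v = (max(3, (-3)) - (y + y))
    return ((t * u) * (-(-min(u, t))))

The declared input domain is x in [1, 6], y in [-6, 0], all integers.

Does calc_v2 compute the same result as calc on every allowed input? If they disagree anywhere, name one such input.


Behavior is preserved: although arithmetic usage differs; also min/max/abs usage differs; also local variable names differ; also statement counts differ; also constant usage differs, the outputs never diverge.
Spot check at x=1, y=0 — calc: u = 0; p = 0; return 0. calc_v2: s = -8; u = 0; t = 0; v = 3; return 0. Both give 0.
Across all 42 domain points the two functions coincide.
verdict: equivalent


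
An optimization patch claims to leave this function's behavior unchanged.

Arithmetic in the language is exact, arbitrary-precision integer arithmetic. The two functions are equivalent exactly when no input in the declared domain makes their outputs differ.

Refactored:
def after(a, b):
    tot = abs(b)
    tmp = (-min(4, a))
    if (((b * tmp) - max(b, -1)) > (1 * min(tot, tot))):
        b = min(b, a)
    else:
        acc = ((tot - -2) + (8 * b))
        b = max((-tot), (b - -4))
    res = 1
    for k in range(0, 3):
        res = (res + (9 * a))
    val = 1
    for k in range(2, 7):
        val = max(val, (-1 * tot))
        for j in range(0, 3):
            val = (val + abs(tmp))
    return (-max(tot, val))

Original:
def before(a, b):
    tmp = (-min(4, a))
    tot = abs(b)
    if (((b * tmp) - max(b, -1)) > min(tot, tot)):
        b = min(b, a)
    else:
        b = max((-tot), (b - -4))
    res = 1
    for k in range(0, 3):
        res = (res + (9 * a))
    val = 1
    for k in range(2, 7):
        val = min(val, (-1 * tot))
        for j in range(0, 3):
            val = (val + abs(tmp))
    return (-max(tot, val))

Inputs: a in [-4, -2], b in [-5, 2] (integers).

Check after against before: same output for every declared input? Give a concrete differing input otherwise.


Not equivalent: a=-4, b=-5 separates them (-7 vs -61).
before: tmp := 4 | tot := 5 | (((b * tmp) - max(b, -1)) > min(tot, tot)): false | b := -1 | res := 1 | iter k=0: | res := -35 | iter k=1: | res := -71 | iter k=2: | res := -107 | val := 1 | iter k=2: | val := -5 | iter j=0: | val := -1 | iter j=1: | val := 3 | iter j=2: | val := 7 | iter k=3: | val := -5 | iter j=0: | val := -1 | iter j=1: | val := 3 | iter j=2: | val := 7 | iter k=4: | val := -5 | iter j=0: | val := -1 | iter j=1: | val := 3 | iter j=2: | val := 7 | iter k=5: | val := -5 | iter j=0: | val := -1 | iter j=1: | val := 3 | iter j=2: | val := 7 | iter k=6: | val := -5 | iter j=0: | val := -1 | iter j=1: | val := 3 | iter j=2: | val := 7 | result -7
after: tot := 5 | tmp := 4 | (((b * tmp) - max(b, -1)) > (1 * min(tot, tot))): false | acc := -33 | b := -1 | res := 1 | iter k=0: | res := -35 | iter k=1: | res := -71 | iter k=2: | res := -107 | val := 1 | iter k=2: | val := 1 | iter j=0: | val := 5 | iter j=1: | val := 9 | iter j=2: | val := 13 | iter k=3: | val := 13 | iter j=0: | val := 17 | iter j=1: | val := 21 | iter j=2: | val := 25 | iter k=4: | val := 25 | iter j=0: | val := 29 | iter j=1: | val := 33 | iter j=2: | val := 37 | iter k=5: | val := 37 | iter j=0: | val := 41 | iter j=1: | val := 45 | iter j=2: | val := 49 | iter k=6: | val := 49 | iter j=0: | val := 53 | iter j=1: | val := 57 | iter j=2: | val := 61 | result -61
verdict: not equivalent; witness: a=-4, b=-5


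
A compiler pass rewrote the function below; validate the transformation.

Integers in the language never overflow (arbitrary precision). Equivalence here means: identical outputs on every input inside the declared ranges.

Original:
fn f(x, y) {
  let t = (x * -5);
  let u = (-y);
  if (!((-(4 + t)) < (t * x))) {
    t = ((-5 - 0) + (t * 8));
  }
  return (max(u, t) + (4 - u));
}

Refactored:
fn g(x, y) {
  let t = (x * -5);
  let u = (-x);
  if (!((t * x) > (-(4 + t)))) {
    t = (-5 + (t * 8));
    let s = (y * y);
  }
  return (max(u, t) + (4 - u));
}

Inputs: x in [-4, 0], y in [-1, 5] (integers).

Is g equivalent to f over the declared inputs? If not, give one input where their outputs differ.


These are not equivalent — on x=-4, y=-1 the outputs split (158 vs 155).
f: t = 20; u = 1; (!((-(4 + t)) < (t * x))) -> true; t = 155; return 158
g: t = 20; u = 4; (!((t * x) > (-(4 + t)))) -> true; t = 155; s = 1; return 155
verdict: not equivalent; witness: x=-4, y=-1


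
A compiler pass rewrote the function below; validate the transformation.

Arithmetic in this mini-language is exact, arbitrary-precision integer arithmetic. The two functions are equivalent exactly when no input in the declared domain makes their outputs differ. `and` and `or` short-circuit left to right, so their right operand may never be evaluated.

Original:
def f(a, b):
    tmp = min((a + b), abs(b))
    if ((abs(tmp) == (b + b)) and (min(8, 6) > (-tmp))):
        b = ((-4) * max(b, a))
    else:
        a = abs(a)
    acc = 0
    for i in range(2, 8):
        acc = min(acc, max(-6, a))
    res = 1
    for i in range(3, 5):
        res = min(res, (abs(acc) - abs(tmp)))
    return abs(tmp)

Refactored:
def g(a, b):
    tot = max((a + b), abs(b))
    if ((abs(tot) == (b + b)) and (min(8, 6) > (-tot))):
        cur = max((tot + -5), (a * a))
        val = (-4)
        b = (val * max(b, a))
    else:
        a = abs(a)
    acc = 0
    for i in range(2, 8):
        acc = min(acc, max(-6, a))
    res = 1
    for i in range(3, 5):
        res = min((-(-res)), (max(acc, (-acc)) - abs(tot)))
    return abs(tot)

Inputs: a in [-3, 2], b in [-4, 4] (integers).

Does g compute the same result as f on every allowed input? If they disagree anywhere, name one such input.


The rewrite breaks on a=-3, b=-4, where the results are 7 and 4.
f: tmp=-7, then ((abs(tmp) == (b + b)) and (min(8, 6) > (-tmp))) is false, then a=3, then acc=0, then (i=2), then acc=0, then (i=3), then acc=0, then (i=4), then acc=0, then (i=5), then acc=0, then (i=6), then acc=0, then (i=7), then acc=0, then res=1, then (i=3), then res=-7, then (i=4), then res=-7, then returns 7
g: tot=4, then ((abs(tot) == (b + b)) and (min(8, 6) > (-tot))) is false, then a=3, then acc=0, then (i=2), then acc=0, then (i=3), then acc=0, then (i=4), then acc=0, then (i=5), then acc=0, then (i=6), then acc=0, then (i=7), then acc=0, then res=1, then (i=3), then res=-4, then (i=4), then res=-4, then returns 4
verdict: not equivalent; witness: a=-3, b=-4


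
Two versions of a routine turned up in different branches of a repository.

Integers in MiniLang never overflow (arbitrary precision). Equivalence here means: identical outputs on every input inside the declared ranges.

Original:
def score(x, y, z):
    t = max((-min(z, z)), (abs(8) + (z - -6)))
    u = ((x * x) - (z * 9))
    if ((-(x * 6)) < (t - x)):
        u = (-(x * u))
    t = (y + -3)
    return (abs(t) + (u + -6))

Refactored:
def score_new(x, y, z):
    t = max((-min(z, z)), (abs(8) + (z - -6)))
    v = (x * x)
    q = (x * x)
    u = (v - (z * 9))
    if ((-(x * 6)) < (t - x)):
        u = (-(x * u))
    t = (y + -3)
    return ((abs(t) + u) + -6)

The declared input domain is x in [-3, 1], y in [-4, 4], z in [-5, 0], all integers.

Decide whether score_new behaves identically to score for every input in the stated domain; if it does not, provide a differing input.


Reading the diff, among the changes: arithmetic usage differs, plus statement counts differ, plus local variable names differ.
Tracing x=1, y=-2, z=0: score: t=14, then u=1, then ((-(x * 6)) < (t - x)) is true, then u=-1, then t=-5, then returns -2 | score_new: t=14, then v=1, then q=1, then u=1, then ((-(x * 6)) < (t - x)) is true, then u=-1, then t=-5, then returns -2 — matching result -2.
An exhaustive pass over the 270 declared inputs shows identical outputs.
verdict: equivalent
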